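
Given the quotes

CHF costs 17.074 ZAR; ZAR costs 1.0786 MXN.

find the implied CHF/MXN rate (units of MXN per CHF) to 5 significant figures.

CHF/MXN = 18.416

1 CHF × 17.074 = 17.074 ZAR
17.074 ZAR × 1.0786 = 18.416 MXN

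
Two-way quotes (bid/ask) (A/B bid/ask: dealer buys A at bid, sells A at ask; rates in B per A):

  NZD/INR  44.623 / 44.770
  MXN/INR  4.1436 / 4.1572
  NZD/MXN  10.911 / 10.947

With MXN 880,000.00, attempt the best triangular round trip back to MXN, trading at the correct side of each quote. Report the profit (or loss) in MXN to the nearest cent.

Best loop MXN → INR → NZD → MXN:
MXN 880,000.00 × 4.1436 (sell MXN at bid) = INR 3,646,368.00
INR 3,646,368.00 ÷ 44.770 (buy NZD at ask) = NZD 81,446.68
NZD 81,446.68 × 10.911 (sell NZD at bid) = MXN 888,664.76

Net profit: MXN 8,664.76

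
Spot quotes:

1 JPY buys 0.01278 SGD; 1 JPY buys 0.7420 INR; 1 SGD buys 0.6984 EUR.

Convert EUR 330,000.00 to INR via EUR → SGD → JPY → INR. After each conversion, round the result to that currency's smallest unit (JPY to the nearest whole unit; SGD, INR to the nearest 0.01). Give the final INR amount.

EUR 330,000.00 ÷ 0.6984 = SGD 472,508.59
SGD 472,508.59 ÷ 0.01278 = JPY 36,972,503
JPY 36,972,503 × 0.7420 = INR 27,433,597.23

INR 27,433,597.23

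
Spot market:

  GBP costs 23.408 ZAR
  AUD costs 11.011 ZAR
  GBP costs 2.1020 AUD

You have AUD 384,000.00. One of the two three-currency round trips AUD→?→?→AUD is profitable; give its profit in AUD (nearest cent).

Profitable loop is AUD → GBP → ZAR → AUD:
AUD 384,000.00 ÷ 2.1020 = GBP 182,683.16
GBP 182,683.16 × 23.408 = ZAR 4,276,247.38
ZAR 4,276,247.38 ÷ 11.011 = AUD 388,361.40
Profit = AUD 388,361.40 − AUD 384,000.00

Profit: AUD 4,361.40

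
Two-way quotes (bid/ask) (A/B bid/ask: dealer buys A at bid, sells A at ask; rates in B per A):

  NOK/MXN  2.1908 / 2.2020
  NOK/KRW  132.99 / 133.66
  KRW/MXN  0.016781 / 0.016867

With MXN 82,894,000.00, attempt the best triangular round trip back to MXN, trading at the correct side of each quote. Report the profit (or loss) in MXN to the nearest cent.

Best loop MXN → NOK → KRW → MXN:
MXN 82,894,000.00 ÷ 2.2020 (buy NOK at ask) = NOK 37,644,868.30
NOK 37,644,868.30 × 132.99 (sell NOK at bid) = KRW 5,006,391,035
KRW 5,006,391,035 × 0.016781 (sell KRW at bid) = MXN 84,012,247.97

Net profit: MXN 1,118,247.97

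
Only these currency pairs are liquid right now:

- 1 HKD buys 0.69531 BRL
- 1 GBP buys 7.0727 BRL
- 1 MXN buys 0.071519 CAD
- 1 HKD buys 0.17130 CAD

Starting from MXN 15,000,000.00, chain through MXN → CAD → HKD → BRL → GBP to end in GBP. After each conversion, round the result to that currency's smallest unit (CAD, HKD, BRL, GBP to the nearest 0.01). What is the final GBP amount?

GBP 615,670.82

MXN 15,000,000.00 × 0.071519 = CAD 1,072,785.00
CAD 1,072,785.00 ÷ 0.17130 = HKD 6,262,609.46
HKD 6,262,609.46 × 0.69531 = BRL 4,354,454.98
BRL 4,354,454.98 ÷ 7.0727 = GBP 615,670.82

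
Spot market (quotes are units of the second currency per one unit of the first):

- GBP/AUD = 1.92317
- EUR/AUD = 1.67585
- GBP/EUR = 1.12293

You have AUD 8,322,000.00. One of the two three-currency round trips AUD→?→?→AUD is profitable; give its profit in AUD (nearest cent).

Profitable loop is AUD → EUR → GBP → AUD:
AUD 8,322,000.00 ÷ 1.67585 = EUR 4,965,838.23
EUR 4,965,838.23 ÷ 1.12293 = GBP 4,422,215.30
GBP 4,422,215.30 × 1.92317 = AUD 8,504,671.81
Profit = AUD 8,504,671.81 − AUD 8,322,000.00

Profit: AUD 182,671.81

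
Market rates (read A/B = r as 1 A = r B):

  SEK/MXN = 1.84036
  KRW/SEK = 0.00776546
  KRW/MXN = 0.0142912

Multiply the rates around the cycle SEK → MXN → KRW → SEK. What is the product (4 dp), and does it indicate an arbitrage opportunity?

Around SEK → MXN → KRW → SEK: 1 × 1.84036 ÷ 0.0142912 × 0.00776546 = 1.000003
Product ≈ 1 (deviation 0.000%, within rounding noise).

1.0000 (no arbitrage)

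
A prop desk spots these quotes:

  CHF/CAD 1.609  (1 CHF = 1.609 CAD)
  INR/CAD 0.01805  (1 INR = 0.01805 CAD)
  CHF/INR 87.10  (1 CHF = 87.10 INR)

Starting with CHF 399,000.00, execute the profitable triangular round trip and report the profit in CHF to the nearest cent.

Profitable loop is CHF → CAD → INR → CHF:
CHF 399,000.00 × 1.609 = CAD 641,991.00
CAD 641,991.00 ÷ 0.01805 = INR 35,567,368.42
INR 35,567,368.42 ÷ 87.10 = CHF 408,350.96
Profit = CHF 408,350.96 − CHF 399,000.00

Profit: CHF 9,350.96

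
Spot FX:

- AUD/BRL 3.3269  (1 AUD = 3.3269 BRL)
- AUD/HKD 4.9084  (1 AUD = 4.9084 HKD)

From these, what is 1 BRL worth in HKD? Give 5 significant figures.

1 BRL ÷ 3.3269 = 0.30058 AUD
0.30058 AUD × 4.9084 = 1.47537 HKD

BRL/HKD = 1.4754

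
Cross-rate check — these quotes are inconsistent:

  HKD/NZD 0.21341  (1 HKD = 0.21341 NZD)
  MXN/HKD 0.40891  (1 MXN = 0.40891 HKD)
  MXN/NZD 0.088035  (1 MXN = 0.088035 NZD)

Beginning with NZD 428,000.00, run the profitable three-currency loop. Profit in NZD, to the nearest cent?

Profit: NZD 3,774.15

Profitable loop is NZD → HKD → MXN → NZD:
NZD 428,000.00 ÷ 0.21341 = HKD 2,005,529.26
HKD 2,005,529.26 ÷ 0.40891 = MXN 4,904,573.78
MXN 4,904,573.78 × 0.088035 = NZD 431,774.15
Profit = NZD 431,774.15 − NZD 428,000.00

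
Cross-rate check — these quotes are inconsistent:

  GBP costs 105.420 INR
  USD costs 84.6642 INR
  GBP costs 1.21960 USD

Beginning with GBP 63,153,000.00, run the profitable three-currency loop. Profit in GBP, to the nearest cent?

Profitable loop is GBP → INR → USD → GBP:
GBP 63,153,000.00 × 105.420 = INR 6,657,589,260.00
INR 6,657,589,260.00 ÷ 84.6642 = USD 78,635,234.96
USD 78,635,234.96 ÷ 1.21960 = GBP 64,476,250.38
Profit = GBP 64,476,250.38 − GBP 63,153,000.00

Profit: GBP 1,323,250.38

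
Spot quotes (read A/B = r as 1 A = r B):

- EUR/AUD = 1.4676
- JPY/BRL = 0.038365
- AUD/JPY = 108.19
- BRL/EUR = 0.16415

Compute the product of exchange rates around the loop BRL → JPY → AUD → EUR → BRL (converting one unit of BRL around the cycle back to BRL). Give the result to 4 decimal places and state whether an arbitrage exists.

1.0001 (no arbitrage)

Around BRL → JPY → AUD → EUR → BRL: 1 ÷ 0.038365 ÷ 108.19 ÷ 1.4676 ÷ 0.16415 = 1.000067
Product ≈ 1 (deviation 0.007%, within rounding noise).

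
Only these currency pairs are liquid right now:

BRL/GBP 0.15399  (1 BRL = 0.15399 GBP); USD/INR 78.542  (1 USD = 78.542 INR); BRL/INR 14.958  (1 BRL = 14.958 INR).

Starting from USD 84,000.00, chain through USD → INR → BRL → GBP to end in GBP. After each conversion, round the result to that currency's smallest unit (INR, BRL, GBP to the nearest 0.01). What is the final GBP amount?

GBP 67,920.40

USD 84,000.00 × 78.542 = INR 6,597,528.00
INR 6,597,528.00 ÷ 14.958 = BRL 441,070.20
BRL 441,070.20 × 0.15399 = GBP 67,920.40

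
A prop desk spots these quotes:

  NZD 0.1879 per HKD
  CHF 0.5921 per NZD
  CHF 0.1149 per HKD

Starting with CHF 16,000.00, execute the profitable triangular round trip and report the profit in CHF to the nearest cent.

Profit: CHF 524.11

Profitable loop is CHF → NZD → HKD → CHF:
CHF 16,000.00 ÷ 0.5921 = NZD 27,022.46
NZD 27,022.46 ÷ 0.1879 = HKD 143,813.00
HKD 143,813.00 × 0.1149 = CHF 16,524.11
Profit = CHF 16,524.11 − CHF 16,000.00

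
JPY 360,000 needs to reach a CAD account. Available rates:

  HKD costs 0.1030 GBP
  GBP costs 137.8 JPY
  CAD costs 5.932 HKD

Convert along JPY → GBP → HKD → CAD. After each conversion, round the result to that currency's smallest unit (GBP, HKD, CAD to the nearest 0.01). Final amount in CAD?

CAD 4,275.77

JPY 360,000 ÷ 137.8 = GBP 2,612.48
GBP 2,612.48 ÷ 0.1030 = HKD 25,363.88
HKD 25,363.88 ÷ 5.932 = CAD 4,275.77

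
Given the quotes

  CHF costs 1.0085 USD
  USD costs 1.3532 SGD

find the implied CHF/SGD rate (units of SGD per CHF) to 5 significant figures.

1 CHF × 1.0085 = 1.0085 USD
1.0085 USD × 1.3532 = 1.3647 SGD

CHF/SGD = 1.3647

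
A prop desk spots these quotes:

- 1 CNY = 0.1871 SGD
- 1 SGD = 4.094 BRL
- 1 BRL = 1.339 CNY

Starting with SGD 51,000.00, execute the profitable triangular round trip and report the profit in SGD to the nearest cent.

Profitable loop is SGD → BRL → CNY → SGD:
SGD 51,000.00 × 4.094 = BRL 208,794.00
BRL 208,794.00 × 1.339 = CNY 279,575.17
CNY 279,575.17 × 0.1871 = SGD 52,308.51
Profit = SGD 52,308.51 − SGD 51,000.00

Profit: SGD 1,308.51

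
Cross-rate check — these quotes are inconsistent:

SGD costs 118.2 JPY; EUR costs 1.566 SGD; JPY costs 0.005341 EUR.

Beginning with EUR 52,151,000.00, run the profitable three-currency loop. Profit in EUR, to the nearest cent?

Profitable loop is EUR → JPY → SGD → EUR:
EUR 52,151,000.00 ÷ 0.005341 = JPY 9,764,276,353
JPY 9,764,276,353 ÷ 118.2 = SGD 82,608,090.97
SGD 82,608,090.97 ÷ 1.566 = EUR 52,751,015.95
Profit = EUR 52,751,015.95 − EUR 52,151,000.00

Profit: EUR 600,015.95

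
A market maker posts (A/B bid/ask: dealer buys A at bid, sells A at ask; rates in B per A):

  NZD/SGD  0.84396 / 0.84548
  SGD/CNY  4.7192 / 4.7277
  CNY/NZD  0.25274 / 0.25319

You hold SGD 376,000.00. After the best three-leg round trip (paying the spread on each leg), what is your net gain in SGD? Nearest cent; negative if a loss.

Net profit: SGD 2,487.96

Best loop SGD → CNY → NZD → SGD:
SGD 376,000.00 × 4.7192 (sell SGD at bid) = CNY 1,774,419.20
CNY 1,774,419.20 × 0.25274 (sell CNY at bid) = NZD 448,466.71
NZD 448,466.71 × 0.84396 (sell NZD at bid) = SGD 378,487.96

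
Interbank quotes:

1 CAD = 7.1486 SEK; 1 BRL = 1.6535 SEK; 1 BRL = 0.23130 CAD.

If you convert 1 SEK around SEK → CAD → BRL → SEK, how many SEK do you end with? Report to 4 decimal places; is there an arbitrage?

1.0000 (no arbitrage)

Around SEK → CAD → BRL → SEK: 1 ÷ 7.1486 ÷ 0.23130 × 1.6535 = 1.000017
Product ≈ 1 (deviation 0.002%, within rounding noise).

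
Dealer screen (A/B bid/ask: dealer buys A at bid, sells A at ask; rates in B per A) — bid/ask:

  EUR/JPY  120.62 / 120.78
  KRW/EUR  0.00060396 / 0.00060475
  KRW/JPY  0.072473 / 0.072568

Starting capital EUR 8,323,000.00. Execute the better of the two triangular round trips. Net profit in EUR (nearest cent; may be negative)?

Best loop EUR → JPY → KRW → EUR:
EUR 8,323,000.00 × 120.62 (sell EUR at bid) = JPY 1,003,920,260
JPY 1,003,920,260 ÷ 0.072568 (buy KRW at ask) = KRW 13,834,200,474
KRW 13,834,200,474 × 0.00060396 (sell KRW at bid) = EUR 8,355,303.72

Net profit: EUR 32,303.72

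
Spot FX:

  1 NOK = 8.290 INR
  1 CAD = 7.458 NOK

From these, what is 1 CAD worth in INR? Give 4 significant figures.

CAD/INR = 61.83

1 CAD × 7.458 = 7.458 NOK
7.458 NOK × 8.290 = 61.8268 INR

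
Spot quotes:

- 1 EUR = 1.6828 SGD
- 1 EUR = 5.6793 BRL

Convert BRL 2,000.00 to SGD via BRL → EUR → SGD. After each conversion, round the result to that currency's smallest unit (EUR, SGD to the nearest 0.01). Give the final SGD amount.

BRL 2,000.00 ÷ 5.6793 = EUR 352.16
EUR 352.16 × 1.6828 = SGD 592.61

SGD 592.61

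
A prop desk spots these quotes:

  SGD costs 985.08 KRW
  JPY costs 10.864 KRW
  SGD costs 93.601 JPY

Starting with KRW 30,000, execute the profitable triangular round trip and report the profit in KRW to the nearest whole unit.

Profit: KRW 968

Profitable loop is KRW → SGD → JPY → KRW:
KRW 30,000 ÷ 985.08 = SGD 30.45
SGD 30.45 × 93.601 = JPY 2,851
JPY 2,851 × 10.864 = KRW 30,968
Profit = KRW 30,968 − KRW 30,000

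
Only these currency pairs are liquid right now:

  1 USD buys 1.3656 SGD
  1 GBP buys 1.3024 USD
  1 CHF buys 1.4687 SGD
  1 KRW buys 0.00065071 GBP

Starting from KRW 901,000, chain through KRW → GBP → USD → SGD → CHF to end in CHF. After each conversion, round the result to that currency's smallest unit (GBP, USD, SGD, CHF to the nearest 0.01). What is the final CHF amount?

CHF 709.97

KRW 901,000 × 0.00065071 = GBP 586.29
GBP 586.29 × 1.3024 = USD 763.58
USD 763.58 × 1.3656 = SGD 1,042.74
SGD 1,042.74 ÷ 1.4687 = CHF 709.97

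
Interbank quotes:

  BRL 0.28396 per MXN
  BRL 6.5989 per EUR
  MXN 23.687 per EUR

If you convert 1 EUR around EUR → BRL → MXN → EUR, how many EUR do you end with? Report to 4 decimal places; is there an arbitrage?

Around EUR → BRL → MXN → EUR: 1 × 6.5989 ÷ 0.28396 ÷ 23.687 = 0.981080
Product < 1; profitable direction is EUR → MXN → BRL → EUR.

0.9811 (arbitrage exists)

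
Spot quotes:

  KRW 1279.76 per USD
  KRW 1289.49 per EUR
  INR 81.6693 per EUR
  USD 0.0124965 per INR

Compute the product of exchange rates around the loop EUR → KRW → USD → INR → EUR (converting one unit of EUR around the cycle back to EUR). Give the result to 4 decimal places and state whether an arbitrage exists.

Around EUR → KRW → USD → INR → EUR: 1 × 1289.49 ÷ 1279.76 ÷ 0.0124965 ÷ 81.6693 = 0.987284
Product < 1; profitable direction is EUR → INR → USD → KRW → EUR.

0.9873 (arbitrage exists)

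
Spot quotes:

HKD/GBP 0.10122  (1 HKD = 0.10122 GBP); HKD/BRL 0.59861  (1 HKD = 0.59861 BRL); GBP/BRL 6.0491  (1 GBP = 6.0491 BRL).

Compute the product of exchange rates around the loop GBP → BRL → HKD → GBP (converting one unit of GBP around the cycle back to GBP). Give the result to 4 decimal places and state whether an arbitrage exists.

Around GBP → BRL → HKD → GBP: 1 × 6.0491 ÷ 0.59861 × 0.10122 = 1.022853
Product > 1; profitable direction is GBP → BRL → HKD → GBP.

1.0229 (arbitrage exists)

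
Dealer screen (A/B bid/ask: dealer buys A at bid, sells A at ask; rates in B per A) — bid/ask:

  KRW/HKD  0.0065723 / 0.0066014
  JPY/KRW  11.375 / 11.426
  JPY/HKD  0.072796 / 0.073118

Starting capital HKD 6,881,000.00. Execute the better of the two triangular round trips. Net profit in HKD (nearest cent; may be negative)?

Net profit: HKD 154,517.35

Best loop HKD → JPY → KRW → HKD:
HKD 6,881,000.00 ÷ 0.073118 (buy JPY at ask) = JPY 94,108,154
JPY 94,108,154 × 11.375 (sell JPY at bid) = KRW 1,070,480,251
KRW 1,070,480,251 × 0.0065723 (sell KRW at bid) = HKD 7,035,517.35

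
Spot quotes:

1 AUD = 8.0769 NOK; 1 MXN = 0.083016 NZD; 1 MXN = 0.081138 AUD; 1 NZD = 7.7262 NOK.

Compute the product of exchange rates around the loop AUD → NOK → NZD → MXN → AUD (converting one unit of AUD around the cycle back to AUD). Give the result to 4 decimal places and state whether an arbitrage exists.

1.0217 (arbitrage exists)

Around AUD → NOK → NZD → MXN → AUD: 1 × 8.0769 ÷ 7.7262 ÷ 0.083016 × 0.081138 = 1.021742
Product > 1; profitable direction is AUD → NOK → NZD → MXN → AUD.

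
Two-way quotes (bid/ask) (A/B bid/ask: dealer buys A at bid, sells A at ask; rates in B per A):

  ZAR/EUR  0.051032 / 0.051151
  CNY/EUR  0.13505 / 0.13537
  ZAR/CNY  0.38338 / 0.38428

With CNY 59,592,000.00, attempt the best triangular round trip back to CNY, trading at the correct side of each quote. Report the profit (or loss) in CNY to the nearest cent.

Net profit: CNY 727,519.63

Best loop CNY → EUR → ZAR → CNY:
CNY 59,592,000.00 × 0.13505 (sell CNY at bid) = EUR 8,047,899.60
EUR 8,047,899.60 ÷ 0.051151 (buy ZAR at ask) = ZAR 157,336,114.64
ZAR 157,336,114.64 × 0.38338 (sell ZAR at bid) = CNY 60,319,519.63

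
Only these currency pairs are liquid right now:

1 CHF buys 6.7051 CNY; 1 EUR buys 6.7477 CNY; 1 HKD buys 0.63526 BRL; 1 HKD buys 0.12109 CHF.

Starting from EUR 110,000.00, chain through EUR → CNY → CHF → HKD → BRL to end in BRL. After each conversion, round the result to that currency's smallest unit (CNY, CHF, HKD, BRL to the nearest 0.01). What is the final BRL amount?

BRL 580,746.26

EUR 110,000.00 × 6.7477 = CNY 742,247.00
CNY 742,247.00 ÷ 6.7051 = CHF 110,698.87
CHF 110,698.87 ÷ 0.12109 = HKD 914,186.72
HKD 914,186.72 × 0.63526 = BRL 580,746.26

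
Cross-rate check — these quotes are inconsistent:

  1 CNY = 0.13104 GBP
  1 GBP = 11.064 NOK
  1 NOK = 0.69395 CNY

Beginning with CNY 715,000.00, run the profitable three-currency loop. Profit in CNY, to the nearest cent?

Profit: CNY 4,366.61

Profitable loop is CNY → GBP → NOK → CNY:
CNY 715,000.00 × 0.13104 = GBP 93,693.60
GBP 93,693.60 × 11.064 = NOK 1,036,625.99
NOK 1,036,625.99 × 0.69395 = CNY 719,366.61
Profit = CNY 719,366.61 − CNY 715,000.00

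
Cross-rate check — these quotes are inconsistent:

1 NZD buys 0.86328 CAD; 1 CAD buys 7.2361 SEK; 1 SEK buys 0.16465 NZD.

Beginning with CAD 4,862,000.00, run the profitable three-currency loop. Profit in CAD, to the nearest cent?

Profit: CAD 138,724.50

Profitable loop is CAD → SEK → NZD → CAD:
CAD 4,862,000.00 × 7.2361 = SEK 35,181,918.20
SEK 35,181,918.20 × 0.16465 = NZD 5,792,702.83
NZD 5,792,702.83 × 0.86328 = CAD 5,000,724.50
Profit = CAD 5,000,724.50 − CAD 4,862,000.00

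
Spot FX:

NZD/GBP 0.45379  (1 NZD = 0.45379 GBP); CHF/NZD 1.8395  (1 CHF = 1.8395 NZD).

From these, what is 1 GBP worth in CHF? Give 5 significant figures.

GBP/CHF = 1.1980

1 GBP ÷ 0.45379 = 2.20366 NZD
2.20366 NZD ÷ 1.8395 = 1.19797 CHF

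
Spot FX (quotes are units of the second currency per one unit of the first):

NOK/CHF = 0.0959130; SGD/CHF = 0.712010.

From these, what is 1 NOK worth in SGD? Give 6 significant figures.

1 NOK × 0.0959130 = 0.095913 CHF
0.095913 CHF ÷ 0.712010 = 0.134707 SGD

NOK/SGD = 0.134707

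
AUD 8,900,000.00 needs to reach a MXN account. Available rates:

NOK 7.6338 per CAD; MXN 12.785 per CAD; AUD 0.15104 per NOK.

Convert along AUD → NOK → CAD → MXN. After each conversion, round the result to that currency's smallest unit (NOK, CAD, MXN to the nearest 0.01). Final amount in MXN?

AUD 8,900,000.00 ÷ 0.15104 = NOK 58,924,788.14
NOK 58,924,788.14 ÷ 7.6338 = CAD 7,718,932.66
CAD 7,718,932.66 × 12.785 = MXN 98,686,554.06

MXN 98,686,554.06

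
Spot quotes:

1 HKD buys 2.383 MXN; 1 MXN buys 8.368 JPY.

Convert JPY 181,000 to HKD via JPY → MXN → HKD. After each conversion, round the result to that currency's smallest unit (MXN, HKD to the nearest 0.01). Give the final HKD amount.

JPY 181,000 ÷ 8.368 = MXN 21,630.02
MXN 21,630.02 ÷ 2.383 = HKD 9,076.80

HKD 9,076.80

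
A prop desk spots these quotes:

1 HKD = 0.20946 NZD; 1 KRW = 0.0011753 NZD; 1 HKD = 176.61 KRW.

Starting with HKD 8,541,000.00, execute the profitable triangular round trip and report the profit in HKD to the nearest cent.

Profitable loop is HKD → NZD → KRW → HKD:
HKD 8,541,000.00 × 0.20946 = NZD 1,788,997.86
NZD 1,788,997.86 ÷ 0.0011753 = KRW 1,522,162,733
KRW 1,522,162,733 ÷ 176.61 = HKD 8,618,779.98
Profit = HKD 8,618,779.98 − HKD 8,541,000.00

Profit: HKD 77,779.98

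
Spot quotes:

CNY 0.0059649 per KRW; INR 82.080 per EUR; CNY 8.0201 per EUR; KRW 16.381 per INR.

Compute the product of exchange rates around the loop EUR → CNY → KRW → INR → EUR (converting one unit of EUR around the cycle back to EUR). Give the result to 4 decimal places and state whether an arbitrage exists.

Around EUR → CNY → KRW → INR → EUR: 1 × 8.0201 ÷ 0.0059649 ÷ 16.381 ÷ 82.080 = 0.999997
Product ≈ 1 (deviation 0.000%, within rounding noise).

1.0000 (no arbitrage)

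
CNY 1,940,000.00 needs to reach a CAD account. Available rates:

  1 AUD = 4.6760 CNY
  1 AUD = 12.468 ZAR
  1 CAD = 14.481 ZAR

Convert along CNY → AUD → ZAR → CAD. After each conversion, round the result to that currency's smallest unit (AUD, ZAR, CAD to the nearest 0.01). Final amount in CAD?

CNY 1,940,000.00 ÷ 4.6760 = AUD 414,884.52
AUD 414,884.52 × 12.468 = ZAR 5,172,780.20
ZAR 5,172,780.20 ÷ 14.481 = CAD 357,211.53

CAD 357,211.53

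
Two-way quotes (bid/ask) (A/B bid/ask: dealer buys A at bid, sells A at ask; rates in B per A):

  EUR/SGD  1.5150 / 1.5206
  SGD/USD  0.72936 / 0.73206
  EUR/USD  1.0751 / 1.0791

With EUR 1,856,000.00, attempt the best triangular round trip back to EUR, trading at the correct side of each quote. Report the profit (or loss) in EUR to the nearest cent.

Net profit: EUR 44,513.04

Best loop EUR → SGD → USD → EUR:
EUR 1,856,000.00 × 1.5150 (sell EUR at bid) = SGD 2,811,840.00
SGD 2,811,840.00 × 0.72936 (sell SGD at bid) = USD 2,050,843.62
USD 2,050,843.62 ÷ 1.0791 (buy EUR at ask) = EUR 1,900,513.04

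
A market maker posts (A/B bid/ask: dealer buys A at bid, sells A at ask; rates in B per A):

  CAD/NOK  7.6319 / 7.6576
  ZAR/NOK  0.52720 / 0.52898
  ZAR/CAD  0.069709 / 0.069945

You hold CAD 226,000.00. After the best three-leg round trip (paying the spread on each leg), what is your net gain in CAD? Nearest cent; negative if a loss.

Best loop CAD → NOK → ZAR → CAD:
CAD 226,000.00 × 7.6319 (sell CAD at bid) = NOK 1,724,809.40
NOK 1,724,809.40 ÷ 0.52898 (buy ZAR at ask) = ZAR 3,260,632.54
ZAR 3,260,632.54 × 0.069709 (sell ZAR at bid) = CAD 227,295.43

Net profit: CAD 1,295.43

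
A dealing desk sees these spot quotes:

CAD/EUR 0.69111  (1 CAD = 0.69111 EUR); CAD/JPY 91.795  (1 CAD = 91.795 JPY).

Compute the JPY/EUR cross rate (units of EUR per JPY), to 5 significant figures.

JPY/EUR = 0.0075288

1 JPY ÷ 91.795 = 0.0108938 CAD
0.0108938 CAD × 0.69111 = 0.00752884 EUR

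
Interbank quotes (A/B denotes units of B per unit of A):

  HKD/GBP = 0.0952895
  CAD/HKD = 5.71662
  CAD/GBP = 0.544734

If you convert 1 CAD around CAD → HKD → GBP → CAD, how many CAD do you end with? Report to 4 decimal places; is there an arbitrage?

Around CAD → HKD → GBP → CAD: 1 × 5.71662 × 0.0952895 ÷ 0.544734 = 1.000000
Product ≈ 1 (deviation 0.000%, within rounding noise).

1.0000 (no arbitrage)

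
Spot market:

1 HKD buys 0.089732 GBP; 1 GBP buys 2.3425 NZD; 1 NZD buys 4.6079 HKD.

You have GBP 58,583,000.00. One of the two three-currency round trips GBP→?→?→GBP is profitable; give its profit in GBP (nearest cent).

Profit: GBP 1,901,154.64

Profitable loop is GBP → HKD → NZD → GBP:
GBP 58,583,000.00 ÷ 0.089732 = HKD 652,866,313.02
HKD 652,866,313.02 ÷ 4.6079 = NZD 141,684,132.26
NZD 141,684,132.26 ÷ 2.3425 = GBP 60,484,154.64
Profit = GBP 60,484,154.64 − GBP 58,583,000.00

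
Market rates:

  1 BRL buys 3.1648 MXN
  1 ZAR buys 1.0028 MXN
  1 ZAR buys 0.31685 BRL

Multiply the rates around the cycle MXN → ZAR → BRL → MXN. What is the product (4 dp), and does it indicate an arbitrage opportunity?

Around MXN → ZAR → BRL → MXN: 1 ÷ 1.0028 × 0.31685 × 3.1648 = 0.999967
Product ≈ 1 (deviation 0.003%, within rounding noise).

1.0000 (no arbitrage)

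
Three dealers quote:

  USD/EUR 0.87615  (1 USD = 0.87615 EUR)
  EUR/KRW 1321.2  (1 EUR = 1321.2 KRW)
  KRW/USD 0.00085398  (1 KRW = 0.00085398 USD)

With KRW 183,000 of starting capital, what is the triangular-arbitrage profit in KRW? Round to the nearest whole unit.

Profitable loop is KRW → EUR → USD → KRW:
KRW 183,000 ÷ 1321.2 = EUR 138.51
EUR 138.51 ÷ 0.87615 = USD 158.09
USD 158.09 ÷ 0.00085398 = KRW 185,121
Profit = KRW 185,121 − KRW 183,000

Profit: KRW 2,121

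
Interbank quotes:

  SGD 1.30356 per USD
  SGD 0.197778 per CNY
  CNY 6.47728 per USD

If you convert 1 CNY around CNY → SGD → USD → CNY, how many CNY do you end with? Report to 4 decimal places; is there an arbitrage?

0.9827 (arbitrage exists)

Around CNY → SGD → USD → CNY: 1 × 0.197778 ÷ 1.30356 × 6.47728 = 0.982742
Product < 1; profitable direction is CNY → USD → SGD → CNY.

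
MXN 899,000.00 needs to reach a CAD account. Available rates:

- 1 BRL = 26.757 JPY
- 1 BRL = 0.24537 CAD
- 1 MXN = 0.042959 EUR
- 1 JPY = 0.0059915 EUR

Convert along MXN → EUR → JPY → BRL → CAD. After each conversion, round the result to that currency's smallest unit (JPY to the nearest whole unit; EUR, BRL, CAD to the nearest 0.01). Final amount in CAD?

MXN 899,000.00 × 0.042959 = EUR 38,620.14
EUR 38,620.14 ÷ 0.0059915 = JPY 6,445,822
JPY 6,445,822 ÷ 26.757 = BRL 240,902.27
BRL 240,902.27 × 0.24537 = CAD 59,110.19

CAD 59,110.19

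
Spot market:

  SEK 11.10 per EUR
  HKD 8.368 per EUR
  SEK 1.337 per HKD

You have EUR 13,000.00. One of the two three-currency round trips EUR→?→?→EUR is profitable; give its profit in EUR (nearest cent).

Profit: EUR 103.08

Profitable loop is EUR → HKD → SEK → EUR:
EUR 13,000.00 × 8.368 = HKD 108,784.00
HKD 108,784.00 × 1.337 = SEK 145,444.21
SEK 145,444.21 ÷ 11.10 = EUR 13,103.08
Profit = EUR 13,103.08 − EUR 13,000.00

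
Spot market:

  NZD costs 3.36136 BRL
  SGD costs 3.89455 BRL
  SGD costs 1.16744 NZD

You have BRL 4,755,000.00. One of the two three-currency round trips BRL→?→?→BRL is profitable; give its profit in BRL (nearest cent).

Profitable loop is BRL → SGD → NZD → BRL:
BRL 4,755,000.00 ÷ 3.89455 = SGD 1,220,936.95
SGD 1,220,936.95 × 1.16744 = NZD 1,425,370.63
NZD 1,425,370.63 × 3.36136 = BRL 4,791,183.83
Profit = BRL 4,791,183.83 − BRL 4,755,000.00

Profit: BRL 36,183.83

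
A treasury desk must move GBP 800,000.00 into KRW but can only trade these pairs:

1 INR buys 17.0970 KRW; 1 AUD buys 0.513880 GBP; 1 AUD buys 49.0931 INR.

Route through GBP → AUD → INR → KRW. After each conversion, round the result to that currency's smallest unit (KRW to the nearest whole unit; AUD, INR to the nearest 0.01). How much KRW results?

KRW 1,306,678,179

GBP 800,000.00 ÷ 0.513880 = AUD 1,556,783.68
AUD 1,556,783.68 × 49.0931 = INR 76,427,336.88
INR 76,427,336.88 × 17.0970 = KRW 1,306,678,179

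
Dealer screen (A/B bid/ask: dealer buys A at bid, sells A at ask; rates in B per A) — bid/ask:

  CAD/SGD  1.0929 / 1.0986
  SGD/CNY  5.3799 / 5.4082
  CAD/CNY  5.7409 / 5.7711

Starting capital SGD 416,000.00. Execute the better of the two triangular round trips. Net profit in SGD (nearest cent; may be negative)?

Net profit: SGD 7,827.72

Best loop SGD → CNY → CAD → SGD:
SGD 416,000.00 × 5.3799 (sell SGD at bid) = CNY 2,238,038.40
CNY 2,238,038.40 ÷ 5.7711 (buy CAD at ask) = CAD 387,801.01
CAD 387,801.01 × 1.0929 (sell CAD at bid) = SGD 423,827.72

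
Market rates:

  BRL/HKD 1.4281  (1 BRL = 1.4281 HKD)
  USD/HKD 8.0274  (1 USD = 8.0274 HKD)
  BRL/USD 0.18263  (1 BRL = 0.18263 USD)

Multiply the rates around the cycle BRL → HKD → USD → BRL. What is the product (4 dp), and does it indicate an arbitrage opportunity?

0.9741 (arbitrage exists)

Around BRL → HKD → USD → BRL: 1 × 1.4281 ÷ 8.0274 ÷ 0.18263 = 0.974118
Product < 1; profitable direction is BRL → USD → HKD → BRL.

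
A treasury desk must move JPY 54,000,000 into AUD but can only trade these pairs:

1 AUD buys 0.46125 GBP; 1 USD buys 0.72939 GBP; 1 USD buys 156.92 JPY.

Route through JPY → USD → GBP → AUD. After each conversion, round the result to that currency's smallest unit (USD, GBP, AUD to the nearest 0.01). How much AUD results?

AUD 544,175.37

JPY 54,000,000 ÷ 156.92 = USD 344,124.39
USD 344,124.39 × 0.72939 = GBP 251,000.89
GBP 251,000.89 ÷ 0.46125 = AUD 544,175.37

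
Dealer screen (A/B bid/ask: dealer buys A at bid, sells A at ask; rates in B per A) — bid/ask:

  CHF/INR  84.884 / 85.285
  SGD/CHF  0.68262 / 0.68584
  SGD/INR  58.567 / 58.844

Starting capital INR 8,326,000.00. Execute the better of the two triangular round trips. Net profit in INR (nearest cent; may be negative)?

Net profit: INR 10,695.15

Best loop INR → CHF → SGD → INR:
INR 8,326,000.00 ÷ 85.285 (buy CHF at ask) = CHF 97,625.61
CHF 97,625.61 ÷ 0.68584 (buy SGD at ask) = SGD 142,344.58
SGD 142,344.58 × 58.567 (sell SGD at bid) = INR 8,336,695.15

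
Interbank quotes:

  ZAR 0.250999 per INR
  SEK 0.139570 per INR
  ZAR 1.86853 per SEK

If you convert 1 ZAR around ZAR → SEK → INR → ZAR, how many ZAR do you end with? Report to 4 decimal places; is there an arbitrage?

Around ZAR → SEK → INR → ZAR: 1 ÷ 1.86853 ÷ 0.139570 × 0.250999 = 0.962454
Product < 1; profitable direction is ZAR → INR → SEK → ZAR.

0.9625 (arbitrage exists)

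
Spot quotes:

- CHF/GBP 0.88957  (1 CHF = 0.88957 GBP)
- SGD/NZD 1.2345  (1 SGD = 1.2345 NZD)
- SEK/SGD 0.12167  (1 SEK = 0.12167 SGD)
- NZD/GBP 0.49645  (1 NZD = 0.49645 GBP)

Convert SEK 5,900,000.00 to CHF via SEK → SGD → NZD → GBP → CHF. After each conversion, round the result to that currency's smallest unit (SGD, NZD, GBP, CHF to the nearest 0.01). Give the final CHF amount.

SEK 5,900,000.00 × 0.12167 = SGD 717,853.00
SGD 717,853.00 × 1.2345 = NZD 886,189.53
NZD 886,189.53 × 0.49645 = GBP 439,948.79
GBP 439,948.79 ÷ 0.88957 = CHF 494,563.43

CHF 494,563.43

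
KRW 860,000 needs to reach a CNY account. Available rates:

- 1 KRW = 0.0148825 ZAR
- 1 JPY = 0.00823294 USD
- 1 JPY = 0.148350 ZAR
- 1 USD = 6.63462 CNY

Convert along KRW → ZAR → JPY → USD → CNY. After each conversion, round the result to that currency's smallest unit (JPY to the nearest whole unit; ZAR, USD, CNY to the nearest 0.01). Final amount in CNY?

KRW 860,000 × 0.0148825 = ZAR 12,798.95
ZAR 12,798.95 ÷ 0.148350 = JPY 86,275
JPY 86,275 × 0.00823294 = USD 710.30
USD 710.30 × 6.63462 = CNY 4,712.57

CNY 4,712.57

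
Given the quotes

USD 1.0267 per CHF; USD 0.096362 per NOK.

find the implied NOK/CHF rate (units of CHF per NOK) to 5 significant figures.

1 NOK × 0.096362 = 0.096362 USD
0.096362 USD ÷ 1.0267 = 0.093856 CHF

NOK/CHF = 0.093856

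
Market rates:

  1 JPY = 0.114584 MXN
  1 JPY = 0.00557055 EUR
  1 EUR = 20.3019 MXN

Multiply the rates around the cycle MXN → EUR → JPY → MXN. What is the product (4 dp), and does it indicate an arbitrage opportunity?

Around MXN → EUR → JPY → MXN: 1 ÷ 20.3019 ÷ 0.00557055 × 0.114584 = 1.013186
Product > 1; profitable direction is MXN → EUR → JPY → MXN.

1.0132 (arbitrage exists)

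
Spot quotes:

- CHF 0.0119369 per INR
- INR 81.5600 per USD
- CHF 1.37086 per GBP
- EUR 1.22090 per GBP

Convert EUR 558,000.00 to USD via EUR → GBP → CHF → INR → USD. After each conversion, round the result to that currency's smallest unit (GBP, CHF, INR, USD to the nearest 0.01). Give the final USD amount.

USD 643,544.28

EUR 558,000.00 ÷ 1.22090 = GBP 457,039.89
GBP 457,039.89 × 1.37086 = CHF 626,537.70
CHF 626,537.70 ÷ 0.0119369 = INR 52,487,471.62
INR 52,487,471.62 ÷ 81.5600 = USD 643,544.28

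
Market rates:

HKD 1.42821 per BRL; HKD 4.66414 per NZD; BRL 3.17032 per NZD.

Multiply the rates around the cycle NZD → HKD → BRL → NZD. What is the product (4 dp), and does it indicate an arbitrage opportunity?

Around NZD → HKD → BRL → NZD: 1 × 4.66414 ÷ 1.42821 ÷ 3.17032 = 1.030093
Product > 1; profitable direction is NZD → HKD → BRL → NZD.

1.0301 (arbitrage exists)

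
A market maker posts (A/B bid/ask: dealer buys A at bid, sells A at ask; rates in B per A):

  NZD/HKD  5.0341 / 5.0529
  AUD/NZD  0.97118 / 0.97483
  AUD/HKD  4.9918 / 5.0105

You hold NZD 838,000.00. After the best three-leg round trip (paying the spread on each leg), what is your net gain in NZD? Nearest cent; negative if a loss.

Net profit: NZD 11,242.28

Best loop NZD → AUD → HKD → NZD:
NZD 838,000.00 ÷ 0.97483 (buy AUD at ask) = AUD 859,637.06
AUD 859,637.06 × 4.9918 (sell AUD at bid) = HKD 4,291,136.30
HKD 4,291,136.30 ÷ 5.0529 (buy NZD at ask) = NZD 849,242.28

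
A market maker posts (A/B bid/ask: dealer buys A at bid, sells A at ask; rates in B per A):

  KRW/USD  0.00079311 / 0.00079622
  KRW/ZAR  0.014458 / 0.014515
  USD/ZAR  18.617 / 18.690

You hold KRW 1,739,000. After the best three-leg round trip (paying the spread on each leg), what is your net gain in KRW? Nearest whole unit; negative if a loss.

Best loop KRW → USD → ZAR → KRW:
KRW 1,739,000 × 0.00079311 (sell KRW at bid) = USD 1,379.22
USD 1,379.22 × 18.617 (sell USD at bid) = ZAR 25,676.91
ZAR 25,676.91 ÷ 0.014515 (buy KRW at ask) = KRW 1,768,991

Net profit: KRW 29,991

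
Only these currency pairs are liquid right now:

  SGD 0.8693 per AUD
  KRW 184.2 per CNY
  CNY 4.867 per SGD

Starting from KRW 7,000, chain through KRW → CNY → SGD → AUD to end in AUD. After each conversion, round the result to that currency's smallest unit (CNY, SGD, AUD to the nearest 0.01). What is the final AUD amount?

KRW 7,000 ÷ 184.2 = CNY 38.00
CNY 38.00 ÷ 4.867 = SGD 7.81
SGD 7.81 ÷ 0.8693 = AUD 8.98

AUD 8.98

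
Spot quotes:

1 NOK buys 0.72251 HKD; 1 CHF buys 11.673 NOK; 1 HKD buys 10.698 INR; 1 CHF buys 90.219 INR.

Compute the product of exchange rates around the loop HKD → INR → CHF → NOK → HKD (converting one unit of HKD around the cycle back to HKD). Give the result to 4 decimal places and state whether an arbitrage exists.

Around HKD → INR → CHF → NOK → HKD: 1 × 10.698 ÷ 90.219 × 11.673 × 0.72251 = 1.000071
Product ≈ 1 (deviation 0.007%, within rounding noise).

1.0001 (no arbitrage)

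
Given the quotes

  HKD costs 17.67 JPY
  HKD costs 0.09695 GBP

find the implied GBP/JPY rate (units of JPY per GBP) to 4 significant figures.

GBP/JPY = 182.3

1 GBP ÷ 0.09695 = 10.3146 HKD
10.3146 HKD × 17.67 = 182.259 JPY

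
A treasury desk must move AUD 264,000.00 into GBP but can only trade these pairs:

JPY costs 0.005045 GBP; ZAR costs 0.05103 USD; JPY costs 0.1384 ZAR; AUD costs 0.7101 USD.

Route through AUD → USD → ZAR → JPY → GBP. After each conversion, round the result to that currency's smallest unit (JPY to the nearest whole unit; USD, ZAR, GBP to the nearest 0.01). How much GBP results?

AUD 264,000.00 × 0.7101 = USD 187,466.40
USD 187,466.40 ÷ 0.05103 = ZAR 3,673,650.79
ZAR 3,673,650.79 ÷ 0.1384 = JPY 26,543,720
JPY 26,543,720 × 0.005045 = GBP 133,913.07

GBP 133,913.07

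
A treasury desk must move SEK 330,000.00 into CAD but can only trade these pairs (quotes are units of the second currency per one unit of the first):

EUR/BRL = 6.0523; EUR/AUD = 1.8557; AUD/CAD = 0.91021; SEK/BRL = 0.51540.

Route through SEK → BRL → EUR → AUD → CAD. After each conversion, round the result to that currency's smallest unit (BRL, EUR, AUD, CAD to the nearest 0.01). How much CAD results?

CAD 47,466.50

SEK 330,000.00 × 0.51540 = BRL 170,082.00
BRL 170,082.00 ÷ 6.0523 = EUR 28,102.04
EUR 28,102.04 × 1.8557 = AUD 52,148.96
AUD 52,148.96 × 0.91021 = CAD 47,466.50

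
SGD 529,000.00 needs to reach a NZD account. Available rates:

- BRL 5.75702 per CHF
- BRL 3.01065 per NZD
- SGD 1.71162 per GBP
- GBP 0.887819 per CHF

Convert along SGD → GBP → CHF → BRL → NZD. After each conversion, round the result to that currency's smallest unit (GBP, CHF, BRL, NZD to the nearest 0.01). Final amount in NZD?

NZD 665,673.63

SGD 529,000.00 ÷ 1.71162 = GBP 309,063.93
GBP 309,063.93 ÷ 0.887819 = CHF 348,115.92
CHF 348,115.92 × 5.75702 = BRL 2,004,110.31
BRL 2,004,110.31 ÷ 3.01065 = NZD 665,673.63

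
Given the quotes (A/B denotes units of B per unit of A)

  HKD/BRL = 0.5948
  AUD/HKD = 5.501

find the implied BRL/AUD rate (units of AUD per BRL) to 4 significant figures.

1 BRL ÷ 0.5948 = 1.68124 HKD
1.68124 HKD ÷ 5.501 = 0.305624 AUD

BRL/AUD = 0.3056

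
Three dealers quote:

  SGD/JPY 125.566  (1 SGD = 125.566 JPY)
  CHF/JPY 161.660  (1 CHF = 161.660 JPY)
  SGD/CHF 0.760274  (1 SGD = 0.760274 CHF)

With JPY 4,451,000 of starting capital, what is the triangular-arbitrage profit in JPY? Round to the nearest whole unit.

Profitable loop is JPY → CHF → SGD → JPY:
JPY 4,451,000 ÷ 161.660 = CHF 27,533.09
CHF 27,533.09 ÷ 0.760274 = SGD 36,214.70
SGD 36,214.70 × 125.566 = JPY 4,547,335
Profit = JPY 4,547,335 − JPY 4,451,000

Profit: JPY 96,335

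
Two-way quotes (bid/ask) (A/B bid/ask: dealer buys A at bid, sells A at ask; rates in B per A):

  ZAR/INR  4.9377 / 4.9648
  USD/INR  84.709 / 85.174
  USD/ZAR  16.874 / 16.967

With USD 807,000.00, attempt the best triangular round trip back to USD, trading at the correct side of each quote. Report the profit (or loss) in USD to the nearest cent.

Net profit: USD 4,514.48

Best loop USD → INR → ZAR → USD:
USD 807,000.00 × 84.709 (sell USD at bid) = INR 68,360,163.00
INR 68,360,163.00 ÷ 4.9648 (buy ZAR at ask) = ZAR 13,768,966.12
ZAR 13,768,966.12 ÷ 16.967 (buy USD at ask) = USD 811,514.48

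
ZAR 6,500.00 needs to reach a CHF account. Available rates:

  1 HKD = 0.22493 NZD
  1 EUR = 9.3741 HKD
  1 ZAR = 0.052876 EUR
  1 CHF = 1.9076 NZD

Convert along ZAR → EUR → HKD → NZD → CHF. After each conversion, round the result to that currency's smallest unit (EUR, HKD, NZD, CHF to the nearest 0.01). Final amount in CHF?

ZAR 6,500.00 × 0.052876 = EUR 343.69
EUR 343.69 × 9.3741 = HKD 3,221.78
HKD 3,221.78 × 0.22493 = NZD 724.67
NZD 724.67 ÷ 1.9076 = CHF 379.89

CHF 379.89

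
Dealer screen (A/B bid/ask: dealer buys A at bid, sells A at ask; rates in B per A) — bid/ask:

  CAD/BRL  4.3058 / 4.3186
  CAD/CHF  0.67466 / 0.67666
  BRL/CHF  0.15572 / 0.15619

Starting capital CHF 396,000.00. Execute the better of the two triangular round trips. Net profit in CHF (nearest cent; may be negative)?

Net profit: CHF 80.94

Best loop CHF → BRL → CAD → CHF:
CHF 396,000.00 ÷ 0.15619 (buy BRL at ask) = BRL 2,535,373.58
BRL 2,535,373.58 ÷ 4.3186 (buy CAD at ask) = CAD 587,082.29
CAD 587,082.29 × 0.67466 (sell CAD at bid) = CHF 396,080.94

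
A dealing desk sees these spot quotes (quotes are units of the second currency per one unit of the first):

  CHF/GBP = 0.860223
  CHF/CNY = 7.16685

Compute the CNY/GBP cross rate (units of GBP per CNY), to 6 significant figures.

1 CNY ÷ 7.16685 = 0.139531 CHF
0.139531 CHF × 0.860223 = 0.120028 GBP

CNY/GBP = 0.120028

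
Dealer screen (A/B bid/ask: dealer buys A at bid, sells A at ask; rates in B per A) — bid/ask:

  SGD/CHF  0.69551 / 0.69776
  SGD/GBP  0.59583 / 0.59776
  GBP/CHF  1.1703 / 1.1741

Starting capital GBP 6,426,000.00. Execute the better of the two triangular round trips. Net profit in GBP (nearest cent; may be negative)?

Best loop GBP → CHF → SGD → GBP:
GBP 6,426,000.00 × 1.1703 (sell GBP at bid) = CHF 7,520,347.80
CHF 7,520,347.80 ÷ 0.69776 (buy SGD at ask) = SGD 10,777,843.10
SGD 10,777,843.10 × 0.59583 (sell SGD at bid) = GBP 6,421,762.25

Net result: GBP -4,237.75 (no profitable arbitrage after spreads)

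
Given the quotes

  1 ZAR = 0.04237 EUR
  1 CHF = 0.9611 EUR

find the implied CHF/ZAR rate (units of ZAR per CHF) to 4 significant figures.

CHF/ZAR = 22.68

1 CHF × 0.9611 = 0.9611 EUR
0.9611 EUR ÷ 0.04237 = 22.6835 ZAR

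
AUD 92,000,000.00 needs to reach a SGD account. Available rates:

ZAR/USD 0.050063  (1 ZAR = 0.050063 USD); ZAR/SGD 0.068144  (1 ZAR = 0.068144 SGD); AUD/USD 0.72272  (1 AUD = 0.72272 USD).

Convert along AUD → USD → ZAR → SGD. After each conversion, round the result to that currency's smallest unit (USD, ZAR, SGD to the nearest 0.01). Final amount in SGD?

AUD 92,000,000.00 × 0.72272 = USD 66,490,240.00
USD 66,490,240.00 ÷ 0.050063 = ZAR 1,328,131,354.49
ZAR 1,328,131,354.49 × 0.068144 = SGD 90,504,183.02

SGD 90,504,183.02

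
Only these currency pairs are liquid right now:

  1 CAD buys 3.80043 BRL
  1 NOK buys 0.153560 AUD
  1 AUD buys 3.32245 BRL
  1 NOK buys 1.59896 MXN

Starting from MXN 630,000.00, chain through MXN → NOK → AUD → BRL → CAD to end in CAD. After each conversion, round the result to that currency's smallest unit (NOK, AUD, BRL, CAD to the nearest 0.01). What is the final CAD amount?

CAD 52,894.05

MXN 630,000.00 ÷ 1.59896 = NOK 394,006.10
NOK 394,006.10 × 0.153560 = AUD 60,503.58
AUD 60,503.58 × 3.32245 = BRL 201,020.12
BRL 201,020.12 ÷ 3.80043 = CAD 52,894.05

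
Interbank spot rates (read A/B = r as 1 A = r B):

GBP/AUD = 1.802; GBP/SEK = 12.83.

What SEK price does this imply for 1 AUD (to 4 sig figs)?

AUD/SEK = 7.120

1 AUD ÷ 1.802 = 0.554939 GBP
0.554939 GBP × 12.83 = 7.11987 SEK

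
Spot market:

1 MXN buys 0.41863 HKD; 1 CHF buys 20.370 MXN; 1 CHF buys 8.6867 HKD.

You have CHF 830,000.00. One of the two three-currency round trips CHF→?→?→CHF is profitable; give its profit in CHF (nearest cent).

Profit: CHF 15,495.96

Profitable loop is CHF → HKD → MXN → CHF:
CHF 830,000.00 × 8.6867 = HKD 7,209,961.00
HKD 7,209,961.00 ÷ 0.41863 = MXN 17,222,752.79
MXN 17,222,752.79 ÷ 20.370 = CHF 845,495.96
Profit = CHF 845,495.96 − CHF 830,000.00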